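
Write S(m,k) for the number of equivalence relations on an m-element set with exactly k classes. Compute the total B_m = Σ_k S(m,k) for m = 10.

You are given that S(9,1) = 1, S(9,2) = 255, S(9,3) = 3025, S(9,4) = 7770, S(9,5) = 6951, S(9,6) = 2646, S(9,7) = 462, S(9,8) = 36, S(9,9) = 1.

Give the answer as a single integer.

115975

@10  (10,1):1·1+0→1, (10,2):255·2+1→511, (10,3):3025·3+255→9330, (10,4):7770·4+3025→34105, (10,5):6951·5+7770→42525, (10,6):2646·6+6951→22827, (10,7):462·7+2646→5880, (10,8):36·8+462→750, (10,9):1·9+36→45, (10,10):0·10+1→1
B_10 = ΣS(10,k) = 1+511+9330+34105+42525+22827+5880+750+45+1 = 115975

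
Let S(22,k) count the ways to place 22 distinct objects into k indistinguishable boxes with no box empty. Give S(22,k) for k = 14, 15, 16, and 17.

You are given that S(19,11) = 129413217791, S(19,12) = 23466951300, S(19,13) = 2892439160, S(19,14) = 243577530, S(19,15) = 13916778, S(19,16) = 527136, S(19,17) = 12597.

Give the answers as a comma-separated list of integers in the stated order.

r20: T_20,12=12×23466951300+129413217791=411016633391; T_20,13=13×2892439160+23466951300=61068660380; T_20,14=14×243577530+2892439160=6302524580; T_20,15=15×13916778+243577530=452329200; T_20,16=16×527136+13916778=22350954; T_20,17=17×12597+527136=741285
r21: T_21,13=13×61068660380+411016633391=1204909218331; T_21,14=14×6302524580+61068660380=149304004500; T_21,15=15×452329200+6302524580=13087462580; T_21,16=16×22350954+452329200=809944464; T_21,17=17×741285+22350954=34952799
r22: T_22,14=14×149304004500+1204909218331=3295165281331; T_22,15=15×13087462580+149304004500=345615943200; T_22,16=16×809944464+13087462580=26046574004; T_22,17=17×34952799+809944464=1404142047
Read S(22,14) = 3295165281331, S(22,15) = 345615943200, S(22,16) = 26046574004, S(22,17) = 1404142047.

3295165281331, 345615943200, 26046574004, 1404142047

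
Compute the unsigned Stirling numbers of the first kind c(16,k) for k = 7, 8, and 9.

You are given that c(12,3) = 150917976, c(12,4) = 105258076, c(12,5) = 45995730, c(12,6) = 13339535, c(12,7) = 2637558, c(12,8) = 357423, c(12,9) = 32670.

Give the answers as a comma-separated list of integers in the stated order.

[13] T[13,4]:12*105258076+150917976=1414014888 · T[13,5]:12*45995730+105258076=657206836 · T[13,6]:12*13339535+45995730=206070150 · T[13,7]:12*2637558+13339535=44990231 · T[13,8]:12*357423+2637558=6926634 · T[13,9]:12*32670+357423=749463
[14] T[14,5]:13*657206836+1414014888=9957703756 · T[14,6]:13*206070150+657206836=3336118786 · T[14,7]:13*44990231+206070150=790943153 · T[14,8]:13*6926634+44990231=135036473 · T[14,9]:13*749463+6926634=16669653
[15] T[15,6]:14*3336118786+9957703756=56663366760 · T[15,7]:14*790943153+3336118786=14409322928 · T[15,8]:14*135036473+790943153=2681453775 · T[15,9]:14*16669653+135036473=368411615
[16] T[16,7]:15*14409322928+56663366760=272803210680 · T[16,8]:15*2681453775+14409322928=54631129553 · T[16,9]:15*368411615+2681453775=8207628000
Read c(16,7) = 272803210680, c(16,8) = 54631129553, c(16,9) = 8207628000.

272803210680, 54631129553, 8207628000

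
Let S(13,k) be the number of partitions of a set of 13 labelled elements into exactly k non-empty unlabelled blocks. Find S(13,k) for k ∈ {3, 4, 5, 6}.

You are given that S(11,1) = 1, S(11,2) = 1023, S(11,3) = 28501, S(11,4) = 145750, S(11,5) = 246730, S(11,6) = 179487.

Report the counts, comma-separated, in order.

261625, 2532530, 7508501, 9321312

[12] T[12,2]:2*1023+1=2047 · T[12,3]:3*28501+1023=86526 · T[12,4]:4*145750+28501=611501 · T[12,5]:5*246730+145750=1379400 · T[12,6]:6*179487+246730=1323652
[13] T[13,3]:3*86526+2047=261625 · T[13,4]:4*611501+86526=2532530 · T[13,5]:5*1379400+611501=7508501 · T[13,6]:6*1323652+1379400=9321312
Read S(13,3) = 261625, S(13,4) = 2532530, S(13,5) = 7508501, S(13,6) = 9321312.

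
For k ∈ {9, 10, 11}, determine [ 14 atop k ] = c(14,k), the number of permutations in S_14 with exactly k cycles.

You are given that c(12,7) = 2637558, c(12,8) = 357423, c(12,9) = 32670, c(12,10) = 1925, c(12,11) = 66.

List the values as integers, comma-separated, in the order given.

16669653, 1474473, 91091

i=13: T(13,8)=2637558+12·357423=6926634 | T(13,9)=357423+12·32670=749463 | T(13,10)=32670+12·1925=55770 | T(13,11)=1925+12·66=2717
i=14: T(14,9)=6926634+13·749463=16669653 | T(14,10)=749463+13·55770=1474473 | T(14,11)=55770+13·2717=91091
Read c(14,9) = 16669653, c(14,10) = 1474473, c(14,11) = 91091.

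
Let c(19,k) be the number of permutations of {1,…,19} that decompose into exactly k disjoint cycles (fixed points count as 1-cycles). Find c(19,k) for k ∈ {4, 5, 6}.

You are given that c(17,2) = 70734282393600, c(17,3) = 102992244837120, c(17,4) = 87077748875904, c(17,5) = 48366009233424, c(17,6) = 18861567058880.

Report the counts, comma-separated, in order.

30321254007719424, 17950712280921504, 7551527592063024

i=18: T(18,3)=70734282393600+17·102992244837120=1821602444624640 | T(18,4)=102992244837120+17·87077748875904=1583313975727488 | T(18,5)=87077748875904+17·48366009233424=909299905844112 | T(18,6)=48366009233424+17·18861567058880=369012649234384
i=19: T(19,4)=1821602444624640+18·1583313975727488=30321254007719424 | T(19,5)=1583313975727488+18·909299905844112=17950712280921504 | T(19,6)=909299905844112+18·369012649234384=7551527592063024
Read c(19,4) = 30321254007719424, c(19,5) = 17950712280921504, c(19,6) = 7551527592063024.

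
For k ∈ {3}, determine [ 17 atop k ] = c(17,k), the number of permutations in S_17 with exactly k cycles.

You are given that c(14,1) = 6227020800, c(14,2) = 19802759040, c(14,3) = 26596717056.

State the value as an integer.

r15: T_15,1=14×6227020800+0=87178291200; T_15,2=14×19802759040+6227020800=283465647360; T_15,3=14×26596717056+19802759040=392156797824
r16: T_16,2=15×283465647360+87178291200=4339163001600; T_16,3=15×392156797824+283465647360=6165817614720
r17: T_17,3=16×6165817614720+4339163001600=102992244837120
Read c(17,3) = 102992244837120.

102992244837120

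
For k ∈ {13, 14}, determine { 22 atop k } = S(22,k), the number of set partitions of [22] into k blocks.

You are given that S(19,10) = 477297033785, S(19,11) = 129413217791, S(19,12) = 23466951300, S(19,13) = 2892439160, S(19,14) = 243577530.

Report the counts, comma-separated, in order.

22496861868481, 3295165281331

[20] T[20,11]:11*129413217791+477297033785=1900842429486 · T[20,12]:12*23466951300+129413217791=411016633391 · T[20,13]:13*2892439160+23466951300=61068660380 · T[20,14]:14*243577530+2892439160=6302524580
[21] T[21,12]:12*411016633391+1900842429486=6833042030178 · T[21,13]:13*61068660380+411016633391=1204909218331 · T[21,14]:14*6302524580+61068660380=149304004500
[22] T[22,13]:13*1204909218331+6833042030178=22496861868481 · T[22,14]:14*149304004500+1204909218331=3295165281331
Read S(22,13) = 22496861868481, S(22,14) = 3295165281331.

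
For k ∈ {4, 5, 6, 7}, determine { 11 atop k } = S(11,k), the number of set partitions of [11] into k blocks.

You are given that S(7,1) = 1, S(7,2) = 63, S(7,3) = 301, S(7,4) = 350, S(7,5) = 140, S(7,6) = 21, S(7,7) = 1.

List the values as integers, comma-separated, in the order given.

r8: T_8,1=1×1+0=1; T_8,2=2×63+1=127; T_8,3=3×301+63=966; T_8,4=4×350+301=1701; T_8,5=5×140+350=1050; T_8,6=6×21+140=266; T_8,7=7×1+21=28
r9: T_9,2=2×127+1=255; T_9,3=3×966+127=3025; T_9,4=4×1701+966=7770; T_9,5=5×1050+1701=6951; T_9,6=6×266+1050=2646; T_9,7=7×28+266=462
r10: T_10,3=3×3025+255=9330; T_10,4=4×7770+3025=34105; T_10,5=5×6951+7770=42525; T_10,6=6×2646+6951=22827; T_10,7=7×462+2646=5880
r11: T_11,4=4×34105+9330=145750; T_11,5=5×42525+34105=246730; T_11,6=6×22827+42525=179487; T_11,7=7×5880+22827=63987
Read S(11,4) = 145750, S(11,5) = 246730, S(11,6) = 179487, S(11,7) = 63987.

145750, 246730, 179487, 63987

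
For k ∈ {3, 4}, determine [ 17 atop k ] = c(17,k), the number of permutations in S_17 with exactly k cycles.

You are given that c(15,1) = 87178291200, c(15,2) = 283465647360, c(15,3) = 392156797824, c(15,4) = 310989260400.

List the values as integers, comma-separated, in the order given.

102992244837120, 87077748875904

i=16: T(16,2)=87178291200+15·283465647360=4339163001600 | T(16,3)=283465647360+15·392156797824=6165817614720 | T(16,4)=392156797824+15·310989260400=5056995703824
i=17: T(17,3)=4339163001600+16·6165817614720=102992244837120 | T(17,4)=6165817614720+16·5056995703824=87077748875904
Read c(17,3) = 102992244837120, c(17,4) = 87077748875904.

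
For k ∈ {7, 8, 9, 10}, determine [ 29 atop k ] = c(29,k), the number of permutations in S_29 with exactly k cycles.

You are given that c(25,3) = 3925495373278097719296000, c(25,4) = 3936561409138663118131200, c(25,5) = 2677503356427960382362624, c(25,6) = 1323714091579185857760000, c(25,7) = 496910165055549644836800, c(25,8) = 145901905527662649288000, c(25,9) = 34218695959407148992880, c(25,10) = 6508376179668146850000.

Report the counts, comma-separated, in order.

354237722035840197377888292864, 114481515057741551880042390144, 29891934088703915048808047424, 6409259592413089839517170080

@26  (26,4):3936561409138663118131200·25+3925495373278097719296000→102339530601744675672576000, (26,5):2677503356427960382362624·25+3936561409138663118131200→70874145319837672677196800, (26,6):1323714091579185857760000·25+2677503356427960382362624→35770355645907606826362624, (26,7):496910165055549644836800·25+1323714091579185857760000→13746468217967926978680000, (26,8):145901905527662649288000·25+496910165055549644836800→4144457803247115877036800, (26,9):34218695959407148992880·25+145901905527662649288000→1001369304512841374110000, (26,10):6508376179668146850000·25+34218695959407148992880→196928100451110820242880
@27  (27,5):70874145319837672677196800·26+102339530601744675672576000→1945067308917524165279692800, (27,6):35770355645907606826362624·26+70874145319837672677196800→1000903392113435450162625024, (27,7):13746468217967926978680000·26+35770355645907606826362624→393178529313073708272042624, (27,8):4144457803247115877036800·26+13746468217967926978680000→121502371102392939781636800, (27,9):1001369304512841374110000·26+4144457803247115877036800→30180059720580991603896800, (27,10):196928100451110820242880·26+1001369304512841374110000→6121499916241722700424880
@28  (28,6):1000903392113435450162625024·27+1945067308917524165279692800→28969458895980281319670568448, (28,7):393178529313073708272042624·27+1000903392113435450162625024→11616723683566425573507775872, (28,8):121502371102392939781636800·27+393178529313073708272042624→3673742549077683082376236224, (28,9):30180059720580991603896800·27+121502371102392939781636800→936363983558079713086850400, (28,10):6121499916241722700424880·27+30180059720580991603896800→195460557459107504515368560
@29  (29,7):11616723683566425573507775872·28+28969458895980281319670568448→354237722035840197377888292864, (29,8):3673742549077683082376236224·28+11616723683566425573507775872→114481515057741551880042390144, (29,9):936363983558079713086850400·28+3673742549077683082376236224→29891934088703915048808047424, (29,10):195460557459107504515368560·28+936363983558079713086850400→6409259592413089839517170080
Read c(29,7) = 354237722035840197377888292864, c(29,8) = 114481515057741551880042390144, c(29,9) = 29891934088703915048808047424, c(29,10) = 6409259592413089839517170080.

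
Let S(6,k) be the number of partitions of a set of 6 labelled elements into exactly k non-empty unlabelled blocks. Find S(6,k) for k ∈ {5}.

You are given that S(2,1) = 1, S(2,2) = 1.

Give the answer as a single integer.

15

@3  (3,2):1·2+1→3, (3,3):0·3+1→1
@4  (4,3):1·3+3→6, (4,4):0·4+1→1
@5  (5,4):1·4+6→10, (5,5):0·5+1→1
@6  (6,5):1·5+10→15
Read S(6,5) = 15.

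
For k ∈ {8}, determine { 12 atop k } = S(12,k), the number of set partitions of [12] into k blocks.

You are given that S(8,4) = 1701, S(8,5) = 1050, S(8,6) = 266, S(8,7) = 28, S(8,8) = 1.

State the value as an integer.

159027

[9] T[9,5]:5*1050+1701=6951 · T[9,6]:6*266+1050=2646 · T[9,7]:7*28+266=462 · T[9,8]:8*1+28=36
[10] T[10,6]:6*2646+6951=22827 · T[10,7]:7*462+2646=5880 · T[10,8]:8*36+462=750
[11] T[11,7]:7*5880+22827=63987 · T[11,8]:8*750+5880=11880
[12] T[12,8]:8*11880+63987=159027
Read S(12,8) = 159027.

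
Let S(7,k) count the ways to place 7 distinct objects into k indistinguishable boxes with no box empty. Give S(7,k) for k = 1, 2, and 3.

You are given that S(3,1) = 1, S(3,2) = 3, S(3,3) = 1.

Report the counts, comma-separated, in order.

1, 63, 301

i=4: T(4,1)=0+1·1=1 | T(4,2)=1+2·3=7 | T(4,3)=3+3·1=6
i=5: T(5,1)=0+1·1=1 | T(5,2)=1+2·7=15 | T(5,3)=7+3·6=25
i=6: T(6,1)=0+1·1=1 | T(6,2)=1+2·15=31 | T(6,3)=15+3·25=90
i=7: T(7,1)=0+1·1=1 | T(7,2)=1+2·31=63 | T(7,3)=31+3·90=301
Read S(7,1) = 1, S(7,2) = 63, S(7,3) = 301.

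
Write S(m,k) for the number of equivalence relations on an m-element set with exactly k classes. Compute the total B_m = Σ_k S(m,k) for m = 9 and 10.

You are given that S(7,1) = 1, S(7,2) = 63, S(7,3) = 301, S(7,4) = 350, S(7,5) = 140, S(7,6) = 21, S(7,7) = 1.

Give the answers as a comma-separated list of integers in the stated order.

r8: T_8,1=1×1+0=1; T_8,2=2×63+1=127; T_8,3=3×301+63=966; T_8,4=4×350+301=1701; T_8,5=5×140+350=1050; T_8,6=6×21+140=266; T_8,7=7×1+21=28; T_8,8=8×0+1=1
r9: T_9,1=1×1+0=1; T_9,2=2×127+1=255; T_9,3=3×966+127=3025; T_9,4=4×1701+966=7770; T_9,5=5×1050+1701=6951; T_9,6=6×266+1050=2646; T_9,7=7×28+266=462; T_9,8=8×1+28=36; T_9,9=9×0+1=1
r10: T_10,1=1×1+0=1; T_10,2=2×255+1=511; T_10,3=3×3025+255=9330; T_10,4=4×7770+3025=34105; T_10,5=5×6951+7770=42525; T_10,6=6×2646+6951=22827; T_10,7=7×462+2646=5880; T_10,8=8×36+462=750; T_10,9=9×1+36=45; T_10,10=10×0+1=1
B_9 = ΣS(9,k) = 1+255+3025+7770+6951+2646+462+36+1 = 21147
B_10 = ΣS(10,k) = 1+511+9330+34105+42525+22827+5880+750+45+1 = 115975

21147, 115975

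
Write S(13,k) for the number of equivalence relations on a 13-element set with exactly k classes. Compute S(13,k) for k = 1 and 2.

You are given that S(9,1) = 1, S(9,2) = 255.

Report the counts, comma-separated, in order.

1, 4095

r10: T_10,1=1×1+0=1; T_10,2=2×255+1=511
r11: T_11,1=1×1+0=1; T_11,2=2×511+1=1023
r12: T_12,1=1×1+0=1; T_12,2=2×1023+1=2047
r13: T_13,1=1×1+0=1; T_13,2=2×2047+1=4095
Read S(13,1) = 1, S(13,2) = 4095.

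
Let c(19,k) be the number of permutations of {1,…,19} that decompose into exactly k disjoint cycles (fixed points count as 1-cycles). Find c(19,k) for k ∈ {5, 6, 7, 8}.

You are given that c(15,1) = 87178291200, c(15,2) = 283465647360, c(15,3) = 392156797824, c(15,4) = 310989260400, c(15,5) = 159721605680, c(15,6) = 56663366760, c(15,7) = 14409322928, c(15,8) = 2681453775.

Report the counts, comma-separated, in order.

17950712280921504, 7551527592063024, 2353125040549984, 557921681547048

@16  (16,2):283465647360·15+87178291200→4339163001600, (16,3):392156797824·15+283465647360→6165817614720, (16,4):310989260400·15+392156797824→5056995703824, (16,5):159721605680·15+310989260400→2706813345600, (16,6):56663366760·15+159721605680→1009672107080, (16,7):14409322928·15+56663366760→272803210680, (16,8):2681453775·15+14409322928→54631129553
@17  (17,3):6165817614720·16+4339163001600→102992244837120, (17,4):5056995703824·16+6165817614720→87077748875904, (17,5):2706813345600·16+5056995703824→48366009233424, (17,6):1009672107080·16+2706813345600→18861567058880, (17,7):272803210680·16+1009672107080→5374523477960, (17,8):54631129553·16+272803210680→1146901283528
@18  (18,4):87077748875904·17+102992244837120→1583313975727488, (18,5):48366009233424·17+87077748875904→909299905844112, (18,6):18861567058880·17+48366009233424→369012649234384, (18,7):5374523477960·17+18861567058880→110228466184200, (18,8):1146901283528·17+5374523477960→24871845297936
@19  (19,5):909299905844112·18+1583313975727488→17950712280921504, (19,6):369012649234384·18+909299905844112→7551527592063024, (19,7):110228466184200·18+369012649234384→2353125040549984, (19,8):24871845297936·18+110228466184200→557921681547048
Read c(19,5) = 17950712280921504, c(19,6) = 7551527592063024, c(19,7) = 2353125040549984, c(19,8) = 557921681547048.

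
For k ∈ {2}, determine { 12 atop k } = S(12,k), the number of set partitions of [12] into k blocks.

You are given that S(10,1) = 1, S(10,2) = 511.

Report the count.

i=11: T(11,1)=0+1·1=1 | T(11,2)=1+2·511=1023
i=12: T(12,2)=1+2·1023=2047
Read S(12,2) = 2047.

2047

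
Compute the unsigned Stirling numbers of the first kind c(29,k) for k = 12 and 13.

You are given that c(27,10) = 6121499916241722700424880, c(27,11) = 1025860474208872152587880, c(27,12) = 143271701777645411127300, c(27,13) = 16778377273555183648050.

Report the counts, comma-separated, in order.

170857232541629621904997080, 21590257290787088602515180

row 28: T[28][11]=27·1025860474208872152587880+6121499916241722700424880=33819732719881270820297640  T[28][12]=27·143271701777645411127300+1025860474208872152587880=4894196422205298253024980  T[28][13]=27·16778377273555183648050+143271701777645411127300=596287888163635369624650
row 29: T[29][12]=28·4894196422205298253024980+33819732719881270820297640=170857232541629621904997080  T[29][13]=28·596287888163635369624650+4894196422205298253024980=21590257290787088602515180
Read c(29,12) = 170857232541629621904997080, c(29,13) = 21590257290787088602515180.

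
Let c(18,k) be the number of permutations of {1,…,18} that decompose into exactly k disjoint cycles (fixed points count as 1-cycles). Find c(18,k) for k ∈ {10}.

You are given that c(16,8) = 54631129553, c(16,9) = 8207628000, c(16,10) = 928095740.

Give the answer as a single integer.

@17  (17,9):8207628000·16+54631129553→185953177553, (17,10):928095740·16+8207628000→23057159840
@18  (18,10):23057159840·17+185953177553→577924894833
Read c(18,10) = 577924894833.

577924894833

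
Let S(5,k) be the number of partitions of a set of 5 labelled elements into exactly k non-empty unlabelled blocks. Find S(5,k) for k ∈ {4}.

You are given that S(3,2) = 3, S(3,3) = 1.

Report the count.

r4: T_4,3=3×1+3=6; T_4,4=4×0+1=1
r5: T_5,4=4×1+6=10
Read S(5,4) = 10.

10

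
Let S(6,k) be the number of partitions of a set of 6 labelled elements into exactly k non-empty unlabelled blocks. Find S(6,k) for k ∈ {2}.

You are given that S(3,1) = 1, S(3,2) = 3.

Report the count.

31

row 4: T[4][1]=1·1+0=1  T[4][2]=2·3+1=7
row 5: T[5][1]=1·1+0=1  T[5][2]=2·7+1=15
row 6: T[6][2]=2·15+1=31
Read S(6,2) = 31.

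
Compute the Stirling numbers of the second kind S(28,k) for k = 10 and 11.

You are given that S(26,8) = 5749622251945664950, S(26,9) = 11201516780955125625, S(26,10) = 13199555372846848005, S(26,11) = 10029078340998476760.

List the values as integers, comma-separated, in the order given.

1538533978374777852325, 1501910658871554621690

[27] T[27,9]:9*11201516780955125625+5749622251945664950=106563273280541795575 · T[27,10]:10*13199555372846848005+11201516780955125625=143197070509423605675 · T[27,11]:11*10029078340998476760+13199555372846848005=123519417123830092365
[28] T[28,10]:10*143197070509423605675+106563273280541795575=1538533978374777852325 · T[28,11]:11*123519417123830092365+143197070509423605675=1501910658871554621690
Read S(28,10) = 1538533978374777852325, S(28,11) = 1501910658871554621690.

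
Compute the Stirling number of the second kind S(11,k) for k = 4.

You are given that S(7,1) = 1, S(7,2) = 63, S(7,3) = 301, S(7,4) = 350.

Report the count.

145750

row 8: T[8][1]=1·1+0=1  T[8][2]=2·63+1=127  T[8][3]=3·301+63=966  T[8][4]=4·350+301=1701
row 9: T[9][2]=2·127+1=255  T[9][3]=3·966+127=3025  T[9][4]=4·1701+966=7770
row 10: T[10][3]=3·3025+255=9330  T[10][4]=4·7770+3025=34105
row 11: T[11][4]=4·34105+9330=145750
Read S(11,4) = 145750.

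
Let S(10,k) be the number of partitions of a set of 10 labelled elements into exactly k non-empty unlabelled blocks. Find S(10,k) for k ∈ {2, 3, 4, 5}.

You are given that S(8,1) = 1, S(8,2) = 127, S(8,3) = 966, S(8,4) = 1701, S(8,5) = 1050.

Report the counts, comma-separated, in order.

511, 9330, 34105, 42525

r9: T_9,1=1×1+0=1; T_9,2=2×127+1=255; T_9,3=3×966+127=3025; T_9,4=4×1701+966=7770; T_9,5=5×1050+1701=6951
r10: T_10,2=2×255+1=511; T_10,3=3×3025+255=9330; T_10,4=4×7770+3025=34105; T_10,5=5×6951+7770=42525
Read S(10,2) = 511, S(10,3) = 9330, S(10,4) = 34105, S(10,5) = 42525.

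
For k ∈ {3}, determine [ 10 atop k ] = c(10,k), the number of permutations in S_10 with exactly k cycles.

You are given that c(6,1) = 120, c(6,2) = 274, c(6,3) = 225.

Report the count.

1172700

r7: T_7,1=6×120+0=720; T_7,2=6×274+120=1764; T_7,3=6×225+274=1624
r8: T_8,1=7×720+0=5040; T_8,2=7×1764+720=13068; T_8,3=7×1624+1764=13132
r9: T_9,2=8×13068+5040=109584; T_9,3=8×13132+13068=118124
r10: T_10,3=9×118124+109584=1172700
Read c(10,3) = 1172700.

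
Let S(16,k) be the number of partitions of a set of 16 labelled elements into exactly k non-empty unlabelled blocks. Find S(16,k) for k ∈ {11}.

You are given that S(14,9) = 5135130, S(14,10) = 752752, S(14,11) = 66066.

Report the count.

28936908

@15  (15,10):752752·10+5135130→12662650, (15,11):66066·11+752752→1479478
@16  (16,11):1479478·11+12662650→28936908
Read S(16,11) = 28936908.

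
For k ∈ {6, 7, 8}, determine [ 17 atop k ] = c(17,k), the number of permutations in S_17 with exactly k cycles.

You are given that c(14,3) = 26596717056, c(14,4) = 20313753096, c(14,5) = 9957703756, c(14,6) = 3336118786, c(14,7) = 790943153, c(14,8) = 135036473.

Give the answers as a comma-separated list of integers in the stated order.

18861567058880, 5374523477960, 1146901283528

i=15: T(15,4)=26596717056+14·20313753096=310989260400 | T(15,5)=20313753096+14·9957703756=159721605680 | T(15,6)=9957703756+14·3336118786=56663366760 | T(15,7)=3336118786+14·790943153=14409322928 | T(15,8)=790943153+14·135036473=2681453775
i=16: T(16,5)=310989260400+15·159721605680=2706813345600 | T(16,6)=159721605680+15·56663366760=1009672107080 | T(16,7)=56663366760+15·14409322928=272803210680 | T(16,8)=14409322928+15·2681453775=54631129553
i=17: T(17,6)=2706813345600+16·1009672107080=18861567058880 | T(17,7)=1009672107080+16·272803210680=5374523477960 | T(17,8)=272803210680+16·54631129553=1146901283528
Read c(17,6) = 18861567058880, c(17,7) = 5374523477960, c(17,8) = 1146901283528.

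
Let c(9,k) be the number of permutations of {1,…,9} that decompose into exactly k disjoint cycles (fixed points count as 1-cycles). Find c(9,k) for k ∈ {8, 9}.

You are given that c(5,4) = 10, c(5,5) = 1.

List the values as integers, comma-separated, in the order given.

36, 1

@6  (6,5):1·5+10→15, (6,6):0·5+1→1
@7  (7,6):1·6+15→21, (7,7):0·6+1→1
@8  (8,7):1·7+21→28, (8,8):0·7+1→1
@9  (9,8):1·8+28→36, (9,9):0·8+1→1
Read c(9,8) = 36, c(9,9) = 1.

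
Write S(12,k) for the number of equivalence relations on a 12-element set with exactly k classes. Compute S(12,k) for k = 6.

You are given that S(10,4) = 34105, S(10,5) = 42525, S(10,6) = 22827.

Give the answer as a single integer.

1323652

r11: T_11,5=5×42525+34105=246730; T_11,6=6×22827+42525=179487
r12: T_12,6=6×179487+246730=1323652
Read S(12,6) = 1323652.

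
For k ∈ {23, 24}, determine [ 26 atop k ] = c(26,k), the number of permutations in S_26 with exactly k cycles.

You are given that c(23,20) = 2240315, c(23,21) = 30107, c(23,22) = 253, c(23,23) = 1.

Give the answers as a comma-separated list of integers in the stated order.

4858750, 50050

i=24: T(24,21)=2240315+23·30107=2932776 | T(24,22)=30107+23·253=35926 | T(24,23)=253+23·1=276 | T(24,24)=1+23·0=1
i=25: T(25,22)=2932776+24·35926=3795000 | T(25,23)=35926+24·276=42550 | T(25,24)=276+24·1=300
i=26: T(26,23)=3795000+25·42550=4858750 | T(26,24)=42550+25·300=50050
Read c(26,23) = 4858750, c(26,24) = 50050.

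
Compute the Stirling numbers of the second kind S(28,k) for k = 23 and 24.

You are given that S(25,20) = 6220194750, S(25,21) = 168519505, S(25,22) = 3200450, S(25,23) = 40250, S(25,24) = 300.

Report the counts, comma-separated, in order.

row 26: T[26][21]=21·168519505+6220194750=9759104355  T[26][22]=22·3200450+168519505=238929405  T[26][23]=23·40250+3200450=4126200  T[26][24]=24·300+40250=47450
row 27: T[27][22]=22·238929405+9759104355=15015551265  T[27][23]=23·4126200+238929405=333832005  T[27][24]=24·47450+4126200=5265000
row 28: T[28][23]=23·333832005+15015551265=22693687380  T[28][24]=24·5265000+333832005=460192005
Read S(28,23) = 22693687380, S(28,24) = 460192005.

22693687380, 460192005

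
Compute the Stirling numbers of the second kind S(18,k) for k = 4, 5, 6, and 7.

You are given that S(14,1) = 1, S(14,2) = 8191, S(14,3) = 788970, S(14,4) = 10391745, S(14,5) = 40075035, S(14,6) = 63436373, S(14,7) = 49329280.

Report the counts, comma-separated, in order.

r15: T_15,1=1×1+0=1; T_15,2=2×8191+1=16383; T_15,3=3×788970+8191=2375101; T_15,4=4×10391745+788970=42355950; T_15,5=5×40075035+10391745=210766920; T_15,6=6×63436373+40075035=420693273; T_15,7=7×49329280+63436373=408741333
r16: T_16,2=2×16383+1=32767; T_16,3=3×2375101+16383=7141686; T_16,4=4×42355950+2375101=171798901; T_16,5=5×210766920+42355950=1096190550; T_16,6=6×420693273+210766920=2734926558; T_16,7=7×408741333+420693273=3281882604
r17: T_17,3=3×7141686+32767=21457825; T_17,4=4×171798901+7141686=694337290; T_17,5=5×1096190550+171798901=5652751651; T_17,6=6×2734926558+1096190550=17505749898; T_17,7=7×3281882604+2734926558=25708104786
r18: T_18,4=4×694337290+21457825=2798806985; T_18,5=5×5652751651+694337290=28958095545; T_18,6=6×17505749898+5652751651=110687251039; T_18,7=7×25708104786+17505749898=197462483400
Read S(18,4) = 2798806985, S(18,5) = 28958095545, S(18,6) = 110687251039, S(18,7) = 197462483400.

2798806985, 28958095545, 110687251039, 197462483400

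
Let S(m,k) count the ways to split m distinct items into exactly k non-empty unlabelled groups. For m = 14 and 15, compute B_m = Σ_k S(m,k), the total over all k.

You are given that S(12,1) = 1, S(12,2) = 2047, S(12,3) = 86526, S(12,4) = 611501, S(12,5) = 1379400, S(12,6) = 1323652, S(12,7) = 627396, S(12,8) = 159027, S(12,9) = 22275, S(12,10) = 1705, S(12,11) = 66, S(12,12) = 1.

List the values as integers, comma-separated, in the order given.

190899322, 1382958545

row 13: T[13][1]=1·1+0=1  T[13][2]=2·2047+1=4095  T[13][3]=3·86526+2047=261625  T[13][4]=4·611501+86526=2532530  T[13][5]=5·1379400+611501=7508501  T[13][6]=6·1323652+1379400=9321312  T[13][7]=7·627396+1323652=5715424  T[13][8]=8·159027+627396=1899612  T[13][9]=9·22275+159027=359502  T[13][10]=10·1705+22275=39325  T[13][11]=11·66+1705=2431  T[13][12]=12·1+66=78  T[13][13]=13·0+1=1
row 14: T[14][1]=1·1+0=1  T[14][2]=2·4095+1=8191  T[14][3]=3·261625+4095=788970  T[14][4]=4·2532530+261625=10391745  T[14][5]=5·7508501+2532530=40075035  T[14][6]=6·9321312+7508501=63436373  T[14][7]=7·5715424+9321312=49329280  T[14][8]=8·1899612+5715424=20912320  T[14][9]=9·359502+1899612=5135130  T[14][10]=10·39325+359502=752752  T[14][11]=11·2431+39325=66066  T[14][12]=12·78+2431=3367  T[14][13]=13·1+78=91  T[14][14]=14·0+1=1
row 15: T[15][1]=1·1+0=1  T[15][2]=2·8191+1=16383  T[15][3]=3·788970+8191=2375101  T[15][4]=4·10391745+788970=42355950  T[15][5]=5·40075035+10391745=210766920  T[15][6]=6·63436373+40075035=420693273  T[15][7]=7·49329280+63436373=408741333  T[15][8]=8·20912320+49329280=216627840  T[15][9]=9·5135130+20912320=67128490  T[15][10]=10·752752+5135130=12662650  T[15][11]=11·66066+752752=1479478  T[15][12]=12·3367+66066=106470  T[15][13]=13·91+3367=4550  T[15][14]=14·1+91=105  T[15][15]=15·0+1=1
B_14 = ΣS(14,k) = 1+8191+788970+10391745+40075035+63436373+49329280+20912320+5135130+752752+66066+3367+91+1 = 190899322
B_15 = ΣS(15,k) = 1+16383+2375101+42355950+210766920+420693273+408741333+216627840+67128490+12662650+1479478+106470+4550+105+1 = 1382958545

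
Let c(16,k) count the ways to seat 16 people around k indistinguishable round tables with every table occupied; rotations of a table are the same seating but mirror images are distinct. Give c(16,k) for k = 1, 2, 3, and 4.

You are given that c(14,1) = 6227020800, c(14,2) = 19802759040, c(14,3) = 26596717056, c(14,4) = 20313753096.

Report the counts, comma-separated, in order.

1307674368000, 4339163001600, 6165817614720, 5056995703824

[15] T[15,1]:14*6227020800+0=87178291200 · T[15,2]:14*19802759040+6227020800=283465647360 · T[15,3]:14*26596717056+19802759040=392156797824 · T[15,4]:14*20313753096+26596717056=310989260400
[16] T[16,1]:15*87178291200+0=1307674368000 · T[16,2]:15*283465647360+87178291200=4339163001600 · T[16,3]:15*392156797824+283465647360=6165817614720 · T[16,4]:15*310989260400+392156797824=5056995703824
Read c(16,1) = 1307674368000, c(16,2) = 4339163001600, c(16,3) = 6165817614720, c(16,4) = 5056995703824.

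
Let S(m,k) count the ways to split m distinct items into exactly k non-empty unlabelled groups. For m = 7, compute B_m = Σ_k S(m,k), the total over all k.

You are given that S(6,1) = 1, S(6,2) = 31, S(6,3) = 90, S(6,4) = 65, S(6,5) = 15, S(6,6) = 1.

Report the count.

877

i=7: T(7,1)=0+1·1=1 | T(7,2)=1+2·31=63 | T(7,3)=31+3·90=301 | T(7,4)=90+4·65=350 | T(7,5)=65+5·15=140 | T(7,6)=15+6·1=21 | T(7,7)=1+7·0=1
B_7 = ΣS(7,k) = 1+63+301+350+140+21+1 = 877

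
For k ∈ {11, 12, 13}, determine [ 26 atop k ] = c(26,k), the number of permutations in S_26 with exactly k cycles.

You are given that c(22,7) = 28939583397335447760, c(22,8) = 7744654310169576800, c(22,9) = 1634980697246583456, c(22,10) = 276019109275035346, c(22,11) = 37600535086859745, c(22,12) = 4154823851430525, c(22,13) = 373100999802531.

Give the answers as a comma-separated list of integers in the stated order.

r23: T_23,8=22×7744654310169576800+28939583397335447760=199321978221066137360; T_23,9=22×1634980697246583456+7744654310169576800=43714229649594412832; T_23,10=22×276019109275035346+1634980697246583456=7707401101297361068; T_23,11=22×37600535086859745+276019109275035346=1103230881185949736; T_23,12=22×4154823851430525+37600535086859745=129006659818331295; T_23,13=22×373100999802531+4154823851430525=12363045847086207
r24: T_24,9=23×43714229649594412832+199321978221066137360=1204749260161737632496; T_24,10=23×7707401101297361068+43714229649594412832=220984454979433717396; T_24,11=23×1103230881185949736+7707401101297361068=33081711368574204996; T_24,12=23×129006659818331295+1103230881185949736=4070384057007569521; T_24,13=23×12363045847086207+129006659818331295=413356714301314056
r25: T_25,10=24×220984454979433717396+1204749260161737632496=6508376179668146850000; T_25,11=24×33081711368574204996+220984454979433717396=1014945527825214637300; T_25,12=24×4070384057007569521+33081711368574204996=130770928736755873500; T_25,13=24×413356714301314056+4070384057007569521=13990945200239106865
r26: T_26,11=25×1014945527825214637300+6508376179668146850000=31882014375298512782500; T_26,12=25×130770928736755873500+1014945527825214637300=4284218746244111474800; T_26,13=25×13990945200239106865+130770928736755873500=480544558742733545125
Read c(26,11) = 31882014375298512782500, c(26,12) = 4284218746244111474800, c(26,13) = 480544558742733545125.

31882014375298512782500, 4284218746244111474800, 480544558742733545125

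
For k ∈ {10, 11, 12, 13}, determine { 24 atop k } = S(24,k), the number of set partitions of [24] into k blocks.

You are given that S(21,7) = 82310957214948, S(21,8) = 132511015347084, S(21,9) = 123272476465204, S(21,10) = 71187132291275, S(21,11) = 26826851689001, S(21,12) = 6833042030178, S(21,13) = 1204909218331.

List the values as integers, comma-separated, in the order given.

108254081784931500, 63100165695775560, 24930204590758260, 6888836057922000

[22] T[22,8]:8*132511015347084+82310957214948=1142399079991620 · T[22,9]:9*123272476465204+132511015347084=1241963303533920 · T[22,10]:10*71187132291275+123272476465204=835143799377954 · T[22,11]:11*26826851689001+71187132291275=366282500870286 · T[22,12]:12*6833042030178+26826851689001=108823356051137 · T[22,13]:13*1204909218331+6833042030178=22496861868481
[23] T[23,9]:9*1241963303533920+1142399079991620=12320068811796900 · T[23,10]:10*835143799377954+1241963303533920=9593401297313460 · T[23,11]:11*366282500870286+835143799377954=4864251308951100 · T[23,12]:12*108823356051137+366282500870286=1672162773483930 · T[23,13]:13*22496861868481+108823356051137=401282560341390
[24] T[24,10]:10*9593401297313460+12320068811796900=108254081784931500 · T[24,11]:11*4864251308951100+9593401297313460=63100165695775560 · T[24,12]:12*1672162773483930+4864251308951100=24930204590758260 · T[24,13]:13*401282560341390+1672162773483930=6888836057922000
Read S(24,10) = 108254081784931500, S(24,11) = 63100165695775560, S(24,12) = 24930204590758260, S(24,13) = 6888836057922000.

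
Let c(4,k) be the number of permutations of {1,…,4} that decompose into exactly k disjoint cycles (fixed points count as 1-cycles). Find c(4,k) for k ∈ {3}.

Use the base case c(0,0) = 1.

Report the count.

i=1: T(1,1)=1+0·0=1
i=2: T(2,1)=0+1·1=1 | T(2,2)=1+1·0=1
i=3: T(3,2)=1+2·1=3 | T(3,3)=1+2·0=1
i=4: T(4,3)=3+3·1=6
Read c(4,3) = 6.

6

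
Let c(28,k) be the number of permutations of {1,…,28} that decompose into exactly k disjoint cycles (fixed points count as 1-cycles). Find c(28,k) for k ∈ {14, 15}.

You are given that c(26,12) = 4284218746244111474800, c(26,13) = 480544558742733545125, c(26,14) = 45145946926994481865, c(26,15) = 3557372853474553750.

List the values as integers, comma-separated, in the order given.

[27] T[27,13]:26*480544558742733545125+4284218746244111474800=16778377273555183648050 · T[27,14]:26*45145946926994481865+480544558742733545125=1654339178844590073615 · T[27,15]:26*3557372853474553750+45145946926994481865=137637641117332879365
[28] T[28,14]:27*1654339178844590073615+16778377273555183648050=61445535102359115635655 · T[28,15]:27*137637641117332879365+1654339178844590073615=5370555489012577816470
Read c(28,14) = 61445535102359115635655, c(28,15) = 5370555489012577816470.

61445535102359115635655, 5370555489012577816470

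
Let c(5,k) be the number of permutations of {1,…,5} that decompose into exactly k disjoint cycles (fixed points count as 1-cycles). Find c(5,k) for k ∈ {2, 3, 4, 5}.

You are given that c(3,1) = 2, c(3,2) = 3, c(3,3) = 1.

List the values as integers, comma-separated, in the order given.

[4] T[4,1]:3*2+0=6 · T[4,2]:3*3+2=11 · T[4,3]:3*1+3=6 · T[4,4]:3*0+1=1
[5] T[5,2]:4*11+6=50 · T[5,3]:4*6+11=35 · T[5,4]:4*1+6=10 · T[5,5]:4*0+1=1
Read c(5,2) = 50, c(5,3) = 35, c(5,4) = 10, c(5,5) = 1.

50, 35, 10, 1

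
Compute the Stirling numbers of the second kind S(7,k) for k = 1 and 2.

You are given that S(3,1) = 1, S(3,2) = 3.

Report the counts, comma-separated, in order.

row 4: T[4][1]=1·1+0=1  T[4][2]=2·3+1=7
row 5: T[5][1]=1·1+0=1  T[5][2]=2·7+1=15
row 6: T[6][1]=1·1+0=1  T[6][2]=2·15+1=31
row 7: T[7][1]=1·1+0=1  T[7][2]=2·31+1=63
Read S(7,1) = 1, S(7,2) = 63.

1, 63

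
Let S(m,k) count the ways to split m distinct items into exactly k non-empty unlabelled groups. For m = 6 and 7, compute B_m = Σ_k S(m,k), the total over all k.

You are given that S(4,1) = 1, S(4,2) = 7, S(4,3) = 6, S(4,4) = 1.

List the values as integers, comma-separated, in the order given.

r5: T_5,1=1×1+0=1; T_5,2=2×7+1=15; T_5,3=3×6+7=25; T_5,4=4×1+6=10; T_5,5=5×0+1=1
r6: T_6,1=1×1+0=1; T_6,2=2×15+1=31; T_6,3=3×25+15=90; T_6,4=4×10+25=65; T_6,5=5×1+10=15; T_6,6=6×0+1=1
r7: T_7,1=1×1+0=1; T_7,2=2×31+1=63; T_7,3=3×90+31=301; T_7,4=4×65+90=350; T_7,5=5×15+65=140; T_7,6=6×1+15=21; T_7,7=7×0+1=1
B_6 = ΣS(6,k) = 1+31+90+65+15+1 = 203
B_7 = ΣS(7,k) = 1+63+301+350+140+21+1 = 877

203, 877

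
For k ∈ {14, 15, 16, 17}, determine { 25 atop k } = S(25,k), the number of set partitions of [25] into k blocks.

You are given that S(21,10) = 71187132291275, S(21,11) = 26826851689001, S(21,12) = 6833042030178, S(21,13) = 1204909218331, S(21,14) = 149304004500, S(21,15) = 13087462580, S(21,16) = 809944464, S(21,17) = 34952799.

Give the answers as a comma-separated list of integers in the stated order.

25958110360896000, 4299394655347200, 526655161695960, 48063331393110

@22  (22,11):26826851689001·11+71187132291275→366282500870286, (22,12):6833042030178·12+26826851689001→108823356051137, (22,13):1204909218331·13+6833042030178→22496861868481, (22,14):149304004500·14+1204909218331→3295165281331, (22,15):13087462580·15+149304004500→345615943200, (22,16):809944464·16+13087462580→26046574004, (22,17):34952799·17+809944464→1404142047
@23  (23,12):108823356051137·12+366282500870286→1672162773483930, (23,13):22496861868481·13+108823356051137→401282560341390, (23,14):3295165281331·14+22496861868481→68629175807115, (23,15):345615943200·15+3295165281331→8479404429331, (23,16):26046574004·16+345615943200→762361127264, (23,17):1404142047·17+26046574004→49916988803
@24  (24,13):401282560341390·13+1672162773483930→6888836057922000, (24,14):68629175807115·14+401282560341390→1362091021641000, (24,15):8479404429331·15+68629175807115→195820242247080, (24,16):762361127264·16+8479404429331→20677182465555, (24,17):49916988803·17+762361127264→1610949936915
@25  (25,14):1362091021641000·14+6888836057922000→25958110360896000, (25,15):195820242247080·15+1362091021641000→4299394655347200, (25,16):20677182465555·16+195820242247080→526655161695960, (25,17):1610949936915·17+20677182465555→48063331393110
Read S(25,14) = 25958110360896000, S(25,15) = 4299394655347200, S(25,16) = 526655161695960, S(25,17) = 48063331393110.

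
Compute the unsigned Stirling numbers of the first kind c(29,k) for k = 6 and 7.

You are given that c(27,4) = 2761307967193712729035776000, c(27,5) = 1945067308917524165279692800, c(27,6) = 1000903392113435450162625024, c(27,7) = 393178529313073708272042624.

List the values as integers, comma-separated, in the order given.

i=28: T(28,5)=2761307967193712729035776000+27·1945067308917524165279692800=55278125307966865191587481600 | T(28,6)=1945067308917524165279692800+27·1000903392113435450162625024=28969458895980281319670568448 | T(28,7)=1000903392113435450162625024+27·393178529313073708272042624=11616723683566425573507775872
i=29: T(29,6)=55278125307966865191587481600+28·28969458895980281319670568448=866422974395414742142363398144 | T(29,7)=28969458895980281319670568448+28·11616723683566425573507775872=354237722035840197377888292864
Read c(29,6) = 866422974395414742142363398144, c(29,7) = 354237722035840197377888292864.

866422974395414742142363398144, 354237722035840197377888292864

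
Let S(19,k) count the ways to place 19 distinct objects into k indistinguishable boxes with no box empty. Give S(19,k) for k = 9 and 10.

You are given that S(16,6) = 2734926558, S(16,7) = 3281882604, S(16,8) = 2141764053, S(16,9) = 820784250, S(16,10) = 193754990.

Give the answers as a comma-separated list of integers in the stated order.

@17  (17,7):3281882604·7+2734926558→25708104786, (17,8):2141764053·8+3281882604→20415995028, (17,9):820784250·9+2141764053→9528822303, (17,10):193754990·10+820784250→2758334150
@18  (18,8):20415995028·8+25708104786→189036065010, (18,9):9528822303·9+20415995028→106175395755, (18,10):2758334150·10+9528822303→37112163803
@19  (19,9):106175395755·9+189036065010→1144614626805, (19,10):37112163803·10+106175395755→477297033785
Read S(19,9) = 1144614626805, S(19,10) = 477297033785.

1144614626805, 477297033785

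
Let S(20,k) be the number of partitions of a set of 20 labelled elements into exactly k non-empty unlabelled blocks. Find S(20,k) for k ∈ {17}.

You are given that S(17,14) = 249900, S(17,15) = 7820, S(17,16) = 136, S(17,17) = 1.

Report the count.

741285

@18  (18,15):7820·15+249900→367200, (18,16):136·16+7820→9996, (18,17):1·17+136→153
@19  (19,16):9996·16+367200→527136, (19,17):153·17+9996→12597
@20  (20,17):12597·17+527136→741285
Read S(20,17) = 741285.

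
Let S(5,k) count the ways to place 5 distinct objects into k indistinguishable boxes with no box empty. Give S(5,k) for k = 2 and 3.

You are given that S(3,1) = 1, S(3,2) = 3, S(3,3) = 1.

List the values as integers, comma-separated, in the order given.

row 4: T[4][1]=1·1+0=1  T[4][2]=2·3+1=7  T[4][3]=3·1+3=6
row 5: T[5][2]=2·7+1=15  T[5][3]=3·6+7=25
Read S(5,2) = 15, S(5,3) = 25.

15, 25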